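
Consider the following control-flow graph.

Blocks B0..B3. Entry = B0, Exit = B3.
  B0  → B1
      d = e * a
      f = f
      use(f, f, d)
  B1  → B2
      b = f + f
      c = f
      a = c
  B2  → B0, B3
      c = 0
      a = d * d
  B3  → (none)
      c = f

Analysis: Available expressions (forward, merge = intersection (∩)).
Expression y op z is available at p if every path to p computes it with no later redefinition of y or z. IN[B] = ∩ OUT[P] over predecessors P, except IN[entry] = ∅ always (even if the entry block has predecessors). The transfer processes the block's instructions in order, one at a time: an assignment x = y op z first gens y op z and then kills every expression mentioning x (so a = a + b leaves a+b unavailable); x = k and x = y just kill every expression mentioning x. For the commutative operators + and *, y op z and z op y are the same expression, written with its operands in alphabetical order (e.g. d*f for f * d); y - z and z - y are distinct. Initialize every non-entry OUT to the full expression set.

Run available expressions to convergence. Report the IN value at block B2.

Fixpoint table:
  B0:   IN={}   OUT={a*e}
  B1:   IN={a*e}   OUT={f+f}
  B2:   IN={f+f}   OUT={d*d, f+f}
  B3:   IN={d*d, f+f}   OUT={d*d, f+f}

Merge at B2: IN[B2] = OUT[B1] = {f+f}

Answer: {f+f}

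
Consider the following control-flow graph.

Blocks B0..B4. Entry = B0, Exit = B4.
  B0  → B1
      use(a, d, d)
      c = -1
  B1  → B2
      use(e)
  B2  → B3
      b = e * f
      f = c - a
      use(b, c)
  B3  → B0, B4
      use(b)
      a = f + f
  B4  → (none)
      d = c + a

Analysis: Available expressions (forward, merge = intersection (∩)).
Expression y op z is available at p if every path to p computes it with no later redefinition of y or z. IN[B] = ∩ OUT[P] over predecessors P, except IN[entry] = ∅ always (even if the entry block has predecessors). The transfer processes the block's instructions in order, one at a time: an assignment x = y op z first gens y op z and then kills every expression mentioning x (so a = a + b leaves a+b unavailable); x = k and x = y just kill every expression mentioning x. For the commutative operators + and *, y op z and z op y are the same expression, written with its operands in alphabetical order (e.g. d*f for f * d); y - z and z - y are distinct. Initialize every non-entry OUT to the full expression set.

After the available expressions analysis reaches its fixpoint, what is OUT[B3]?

Converged values:
  B0: | IN={} | OUT={}
  B1: | IN={} | OUT={}
  B2: | IN={} | OUT={c-a}
  B3: | IN={c-a} | OUT={f+f}
  B4: | IN={f+f} | OUT={a+c, f+f}

Merge at B3: IN[B3] = OUT[B2] = {c-a}
Applying B3's transfer function to that IN value gives OUT[B3] (row B3 above).

Answer: {f+f}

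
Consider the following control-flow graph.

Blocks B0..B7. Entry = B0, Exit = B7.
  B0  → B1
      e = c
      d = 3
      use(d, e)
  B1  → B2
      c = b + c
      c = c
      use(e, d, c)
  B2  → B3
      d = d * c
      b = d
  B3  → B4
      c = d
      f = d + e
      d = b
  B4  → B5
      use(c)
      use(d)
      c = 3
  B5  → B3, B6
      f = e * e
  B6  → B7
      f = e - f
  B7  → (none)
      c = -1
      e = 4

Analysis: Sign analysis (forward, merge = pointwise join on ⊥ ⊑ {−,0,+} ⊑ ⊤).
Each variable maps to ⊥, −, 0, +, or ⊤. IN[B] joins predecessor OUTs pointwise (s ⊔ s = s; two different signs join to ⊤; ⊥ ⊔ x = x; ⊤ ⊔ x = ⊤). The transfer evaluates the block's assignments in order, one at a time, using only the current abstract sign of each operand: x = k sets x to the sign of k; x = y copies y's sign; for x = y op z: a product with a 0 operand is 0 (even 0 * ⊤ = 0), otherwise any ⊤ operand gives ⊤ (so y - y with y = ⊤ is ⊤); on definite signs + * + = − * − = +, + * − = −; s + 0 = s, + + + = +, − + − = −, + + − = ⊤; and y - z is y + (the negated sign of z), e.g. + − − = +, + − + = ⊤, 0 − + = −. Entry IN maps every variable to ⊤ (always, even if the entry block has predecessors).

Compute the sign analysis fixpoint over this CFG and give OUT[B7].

Converged values:
  B0:  IN=(all ⊤)  OUT={d:+; rest ⊤}
  B1:  IN={d:+; rest ⊤}  OUT={d:+; rest ⊤}
  B2:  IN={d:+; rest ⊤}  OUT=(all ⊤)
  B3:  IN=(all ⊤)  OUT=(all ⊤)
  B4:  IN=(all ⊤)  OUT={c:+; rest ⊤}
  B5:  IN={c:+; rest ⊤}  OUT={c:+; rest ⊤}
  B6:  IN={c:+; rest ⊤}  OUT={c:+; rest ⊤}
  B7:  IN={c:+; rest ⊤}  OUT={c:-, e:+; rest ⊤}

Merge at B7: IN[B7] = OUT[B6] = {a: ⊤, b: ⊤, c: +, d: ⊤, e: ⊤, f: ⊤}
Applying B7's transfer function to that IN value gives OUT[B7] (row B7 above).

Answer: {a: ⊤, b: ⊤, c: -, d: ⊤, e: +, f: ⊤}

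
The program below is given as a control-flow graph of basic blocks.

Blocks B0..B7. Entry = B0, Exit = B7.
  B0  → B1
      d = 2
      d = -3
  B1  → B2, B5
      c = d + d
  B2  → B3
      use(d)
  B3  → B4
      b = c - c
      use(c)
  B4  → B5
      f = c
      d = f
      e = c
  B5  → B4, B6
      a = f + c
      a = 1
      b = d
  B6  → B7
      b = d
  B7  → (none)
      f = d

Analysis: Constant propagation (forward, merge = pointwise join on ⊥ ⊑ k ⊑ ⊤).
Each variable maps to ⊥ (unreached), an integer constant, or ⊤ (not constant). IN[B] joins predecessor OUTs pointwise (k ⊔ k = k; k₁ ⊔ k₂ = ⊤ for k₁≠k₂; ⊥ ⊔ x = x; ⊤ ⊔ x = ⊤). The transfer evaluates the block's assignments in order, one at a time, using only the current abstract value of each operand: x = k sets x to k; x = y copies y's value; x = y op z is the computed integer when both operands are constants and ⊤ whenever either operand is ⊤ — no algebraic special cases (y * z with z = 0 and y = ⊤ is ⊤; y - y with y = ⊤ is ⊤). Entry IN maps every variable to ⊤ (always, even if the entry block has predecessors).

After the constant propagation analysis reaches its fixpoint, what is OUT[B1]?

Per-block solution:
  B0: | IN=(all ⊤) | OUT={d:-3; rest ⊤}
  B1: | IN={d:-3; rest ⊤} | OUT={c:-6, d:-3; rest ⊤}
  B2: | IN={c:-6, d:-3; rest ⊤} | OUT={c:-6, d:-3; rest ⊤}
  B3: | IN={c:-6, d:-3; rest ⊤} | OUT={b:0, c:-6, d:-3; rest ⊤}
  B4: | IN={c:-6; rest ⊤} | OUT={c:-6, d:-6, e:-6, f:-6; rest ⊤}
  B5: | IN={c:-6; rest ⊤} | OUT={a:1, c:-6; rest ⊤}
  B6: | IN={a:1, c:-6; rest ⊤} | OUT={a:1, c:-6; rest ⊤}
  B7: | IN={a:1, c:-6; rest ⊤} | OUT={a:1, c:-6; rest ⊤}

Merge at B1: IN[B1] = OUT[B0] = {a: ⊤, b: ⊤, c: ⊤, d: -3, e: ⊤, f: ⊤}
Applying B1's transfer function to that IN value gives OUT[B1] (row B1 above).

Answer: {a: ⊤, b: ⊤, c: -6, d: -3, e: ⊤, f: ⊤}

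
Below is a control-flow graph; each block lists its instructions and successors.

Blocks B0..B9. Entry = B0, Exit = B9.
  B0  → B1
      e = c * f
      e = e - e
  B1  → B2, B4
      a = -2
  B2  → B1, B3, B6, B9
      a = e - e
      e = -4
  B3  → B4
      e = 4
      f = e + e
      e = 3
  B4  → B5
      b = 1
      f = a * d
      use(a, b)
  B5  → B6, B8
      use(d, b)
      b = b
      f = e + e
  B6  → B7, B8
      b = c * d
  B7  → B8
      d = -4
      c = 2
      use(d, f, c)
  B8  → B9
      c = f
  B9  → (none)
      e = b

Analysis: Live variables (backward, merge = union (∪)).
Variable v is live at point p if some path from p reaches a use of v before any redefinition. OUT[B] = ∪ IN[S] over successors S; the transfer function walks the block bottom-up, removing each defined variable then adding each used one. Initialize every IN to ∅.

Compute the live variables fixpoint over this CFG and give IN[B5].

Answer: {b, c, d, e}

Trace:
Converged values:
  B0:   IN={b, c, d, f}   OUT={b, c, d, e, f}
  B1:   IN={b, c, d, e, f}   OUT={a, b, c, d, e, f}
  B2:   IN={b, c, d, e, f}   OUT={a, b, c, d, e, f}
  B3:   IN={a, c, d}   OUT={a, c, d, e}
  B4:   IN={a, c, d, e}   OUT={b, c, d, e}
  B5:   IN={b, c, d, e}   OUT={b, c, d, f}
  B6:   IN={c, d, f}   OUT={b, f}
  B7:   IN={b, f}   OUT={b, f}
  B8:   IN={b, f}   OUT={b}
  B9:   IN={b}   OUT={}

Merge at B5: OUT[B5] = IN[B6] ⊔ IN[B8] = {b, c, d, f}
Applying B5's transfer function to that OUT value gives IN[B5] (row B5 above).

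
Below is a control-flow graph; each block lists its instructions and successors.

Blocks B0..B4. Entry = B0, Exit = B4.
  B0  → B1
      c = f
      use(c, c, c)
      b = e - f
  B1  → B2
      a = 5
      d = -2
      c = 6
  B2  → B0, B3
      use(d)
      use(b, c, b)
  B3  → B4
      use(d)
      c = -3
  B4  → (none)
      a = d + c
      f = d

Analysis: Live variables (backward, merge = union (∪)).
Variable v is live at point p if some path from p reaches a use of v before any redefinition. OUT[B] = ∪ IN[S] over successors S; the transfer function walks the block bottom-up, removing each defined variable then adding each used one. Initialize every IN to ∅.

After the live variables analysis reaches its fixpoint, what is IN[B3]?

Answer: {d}

Working:
Converged values:
  B0:   IN={e, f}   OUT={b, e, f}
  B1:   IN={b, e, f}   OUT={b, c, d, e, f}
  B2:   IN={b, c, d, e, f}   OUT={d, e, f}
  B3:   IN={d}   OUT={c, d}
  B4:   IN={c, d}   OUT={}

Merge at B3: OUT[B3] = IN[B4] = {c, d}
Applying B3's transfer function to that OUT value gives IN[B3] (row B3 above).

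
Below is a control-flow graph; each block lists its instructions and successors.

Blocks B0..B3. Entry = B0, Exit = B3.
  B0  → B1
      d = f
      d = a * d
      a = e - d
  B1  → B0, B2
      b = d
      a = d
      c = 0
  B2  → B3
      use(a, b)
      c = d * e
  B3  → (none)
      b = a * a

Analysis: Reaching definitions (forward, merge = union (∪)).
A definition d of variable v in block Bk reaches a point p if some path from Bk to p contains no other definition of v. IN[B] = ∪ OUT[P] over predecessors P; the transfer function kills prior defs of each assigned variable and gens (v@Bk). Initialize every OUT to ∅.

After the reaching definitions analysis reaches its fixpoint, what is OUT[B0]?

Per-block solution:
  B0: | IN={a@B1, b@B1, c@B1, d@B0} | OUT={a@B0, b@B1, c@B1, d@B0}
  B1: | IN={a@B0, b@B1, c@B1, d@B0} | OUT={a@B1, b@B1, c@B1, d@B0}
  B2: | IN={a@B1, b@B1, c@B1, d@B0} | OUT={a@B1, b@B1, c@B2, d@B0}
  B3: | IN={a@B1, b@B1, c@B2, d@B0} | OUT={a@B1, b@B3, c@B2, d@B0}

Merge at B0 (entry node, so the boundary value {} is joined with the incoming edge(s)): IN[B0] = {} ⊔ OUT[B1] = {a@B1, b@B1, c@B1, d@B0}
Applying B0's transfer function to that IN value gives OUT[B0] (row B0 above).

Answer: {a@B0, b@B1, c@B1, d@B0}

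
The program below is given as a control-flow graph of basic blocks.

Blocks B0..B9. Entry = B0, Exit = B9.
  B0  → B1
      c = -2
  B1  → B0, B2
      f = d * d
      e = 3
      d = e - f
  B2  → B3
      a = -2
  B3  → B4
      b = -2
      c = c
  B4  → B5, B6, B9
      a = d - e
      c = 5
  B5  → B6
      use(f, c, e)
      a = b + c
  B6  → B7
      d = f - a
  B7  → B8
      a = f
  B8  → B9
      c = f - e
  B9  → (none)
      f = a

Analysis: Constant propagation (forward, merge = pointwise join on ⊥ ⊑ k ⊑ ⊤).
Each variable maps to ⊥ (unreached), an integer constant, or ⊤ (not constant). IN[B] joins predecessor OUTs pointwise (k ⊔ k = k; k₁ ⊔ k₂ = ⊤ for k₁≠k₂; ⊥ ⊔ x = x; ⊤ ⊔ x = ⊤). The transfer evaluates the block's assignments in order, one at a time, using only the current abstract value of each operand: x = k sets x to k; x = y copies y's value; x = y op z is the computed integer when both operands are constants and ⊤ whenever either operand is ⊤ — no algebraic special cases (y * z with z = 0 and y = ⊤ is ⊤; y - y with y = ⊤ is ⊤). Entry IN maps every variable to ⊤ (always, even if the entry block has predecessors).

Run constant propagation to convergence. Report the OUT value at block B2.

Per-block solution:
  B0: | IN=(all ⊤) | OUT={c:-2; rest ⊤}
  B1: | IN={c:-2; rest ⊤} | OUT={c:-2, e:3; rest ⊤}
  B2: | IN={c:-2, e:3; rest ⊤} | OUT={a:-2, c:-2, e:3; rest ⊤}
  B3: | IN={a:-2, c:-2, e:3; rest ⊤} | OUT={a:-2, b:-2, c:-2, e:3; rest ⊤}
  B4: | IN={a:-2, b:-2, c:-2, e:3; rest ⊤} | OUT={b:-2, c:5, e:3; rest ⊤}
  B5: | IN={b:-2, c:5, e:3; rest ⊤} | OUT={a:3, b:-2, c:5, e:3; rest ⊤}
  B6: | IN={b:-2, c:5, e:3; rest ⊤} | OUT={b:-2, c:5, e:3; rest ⊤}
  B7: | IN={b:-2, c:5, e:3; rest ⊤} | OUT={b:-2, c:5, e:3; rest ⊤}
  B8: | IN={b:-2, c:5, e:3; rest ⊤} | OUT={b:-2, e:3; rest ⊤}
  B9: | IN={b:-2, e:3; rest ⊤} | OUT={b:-2, e:3; rest ⊤}

Merge at B2: IN[B2] = OUT[B1] = {a: ⊤, b: ⊤, c: -2, d: ⊤, e: 3, f: ⊤}
Applying B2's transfer function to that IN value gives OUT[B2] (row B2 above).

Answer: {a: -2, b: ⊤, c: -2, d: ⊤, e: 3, f: ⊤}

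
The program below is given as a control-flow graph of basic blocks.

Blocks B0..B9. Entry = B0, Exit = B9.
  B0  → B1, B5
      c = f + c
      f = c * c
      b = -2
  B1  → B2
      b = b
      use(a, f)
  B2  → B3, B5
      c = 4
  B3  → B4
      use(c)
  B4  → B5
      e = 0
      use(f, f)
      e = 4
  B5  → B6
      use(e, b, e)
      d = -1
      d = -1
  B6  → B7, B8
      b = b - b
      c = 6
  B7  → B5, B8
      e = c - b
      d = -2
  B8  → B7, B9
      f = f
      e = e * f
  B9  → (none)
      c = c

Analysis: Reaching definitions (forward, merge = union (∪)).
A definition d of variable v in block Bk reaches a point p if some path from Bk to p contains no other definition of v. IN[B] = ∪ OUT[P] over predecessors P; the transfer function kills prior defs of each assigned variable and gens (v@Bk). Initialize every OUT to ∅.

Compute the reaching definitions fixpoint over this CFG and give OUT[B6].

Answer: {b@B6, c@B6, d@B5, e@B4, e@B7, f@B0, f@B8}

Working:
Converged values:
  B0:  IN={}  OUT={b@B0, c@B0, f@B0}
  B1:  IN={b@B0, c@B0, f@B0}  OUT={b@B1, c@B0, f@B0}
  B2:  IN={b@B1, c@B0, f@B0}  OUT={b@B1, c@B2, f@B0}
  B3:  IN={b@B1, c@B2, f@B0}  OUT={b@B1, c@B2, f@B0}
  B4:  IN={b@B1, c@B2, f@B0}  OUT={b@B1, c@B2, e@B4, f@B0}
  B5:  IN={b@B0, b@B1, b@B6, c@B0, c@B2, c@B6, d@B7, e@B4, e@B7, f@B0, f@B8}  OUT={b@B0, b@B1, b@B6, c@B0, c@B2, c@B6, d@B5, e@B4, e@B7, f@B0, f@B8}
  B6:  IN={b@B0, b@B1, b@B6, c@B0, c@B2, c@B6, d@B5, e@B4, e@B7, f@B0, f@B8}  OUT={b@B6, c@B6, d@B5, e@B4, e@B7, f@B0, f@B8}
  B7:  IN={b@B6, c@B6, d@B5, d@B7, e@B4, e@B7, e@B8, f@B0, f@B8}  OUT={b@B6, c@B6, d@B7, e@B7, f@B0, f@B8}
  B8:  IN={b@B6, c@B6, d@B5, d@B7, e@B4, e@B7, f@B0, f@B8}  OUT={b@B6, c@B6, d@B5, d@B7, e@B8, f@B8}
  B9:  IN={b@B6, c@B6, d@B5, d@B7, e@B8, f@B8}  OUT={b@B6, c@B9, d@B5, d@B7, e@B8, f@B8}

Merge at B6: IN[B6] = OUT[B5] = {b@B0, b@B1, b@B6, c@B0, c@B2, c@B6, d@B5, e@B4, e@B7, f@B0, f@B8}
Applying B6's transfer function to that IN value gives OUT[B6] (row B6 above).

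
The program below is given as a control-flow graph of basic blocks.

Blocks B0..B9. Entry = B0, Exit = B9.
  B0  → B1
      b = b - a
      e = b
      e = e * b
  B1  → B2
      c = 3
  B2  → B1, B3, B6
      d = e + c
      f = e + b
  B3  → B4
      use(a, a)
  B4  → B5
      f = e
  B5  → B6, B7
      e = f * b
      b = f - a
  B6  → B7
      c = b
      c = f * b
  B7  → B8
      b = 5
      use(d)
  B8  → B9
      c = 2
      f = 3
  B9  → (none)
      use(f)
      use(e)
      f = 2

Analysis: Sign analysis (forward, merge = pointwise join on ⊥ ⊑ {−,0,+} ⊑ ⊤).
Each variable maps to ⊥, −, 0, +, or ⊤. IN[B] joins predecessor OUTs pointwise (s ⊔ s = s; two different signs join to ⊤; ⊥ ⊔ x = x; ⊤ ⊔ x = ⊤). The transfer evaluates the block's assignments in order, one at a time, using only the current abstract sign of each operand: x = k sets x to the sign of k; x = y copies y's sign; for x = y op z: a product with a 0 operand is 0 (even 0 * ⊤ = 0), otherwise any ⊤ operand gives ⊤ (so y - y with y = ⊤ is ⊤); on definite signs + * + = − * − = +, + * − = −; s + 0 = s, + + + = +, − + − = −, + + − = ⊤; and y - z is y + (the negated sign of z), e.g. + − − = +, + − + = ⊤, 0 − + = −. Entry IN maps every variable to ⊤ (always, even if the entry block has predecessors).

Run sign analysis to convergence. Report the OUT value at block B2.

Converged values:
  B0:   IN=(all ⊤)   OUT=(all ⊤)
  B1:   IN=(all ⊤)   OUT={c:+; rest ⊤}
  B2:   IN={c:+; rest ⊤}   OUT={c:+; rest ⊤}
  B3:   IN={c:+; rest ⊤}   OUT={c:+; rest ⊤}
  B4:   IN={c:+; rest ⊤}   OUT={c:+; rest ⊤}
  B5:   IN={c:+; rest ⊤}   OUT={c:+; rest ⊤}
  B6:   IN={c:+; rest ⊤}   OUT=(all ⊤)
  B7:   IN=(all ⊤)   OUT={b:+; rest ⊤}
  B8:   IN={b:+; rest ⊤}   OUT={b:+, c:+, f:+; rest ⊤}
  B9:   IN={b:+, c:+, f:+; rest ⊤}   OUT={b:+, c:+, f:+; rest ⊤}

Merge at B2: IN[B2] = OUT[B1] = {a: ⊤, b: ⊤, c: +, d: ⊤, e: ⊤, f: ⊤}
Applying B2's transfer function to that IN value gives OUT[B2] (row B2 above).

Answer: {a: ⊤, b: ⊤, c: +, d: ⊤, e: ⊤, f: ⊤}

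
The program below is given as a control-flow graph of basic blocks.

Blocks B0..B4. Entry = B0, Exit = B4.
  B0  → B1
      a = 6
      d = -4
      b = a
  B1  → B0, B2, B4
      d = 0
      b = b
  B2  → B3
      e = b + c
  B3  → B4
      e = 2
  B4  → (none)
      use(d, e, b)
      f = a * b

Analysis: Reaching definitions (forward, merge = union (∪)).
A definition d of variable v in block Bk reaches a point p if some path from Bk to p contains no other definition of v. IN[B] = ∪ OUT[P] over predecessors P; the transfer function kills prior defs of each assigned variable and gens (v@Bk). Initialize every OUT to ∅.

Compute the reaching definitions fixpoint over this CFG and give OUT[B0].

Per-block solution:
  B0: | IN={a@B0, b@B1, d@B1} | OUT={a@B0, b@B0, d@B0}
  B1: | IN={a@B0, b@B0, d@B0} | OUT={a@B0, b@B1, d@B1}
  B2: | IN={a@B0, b@B1, d@B1} | OUT={a@B0, b@B1, d@B1, e@B2}
  B3: | IN={a@B0, b@B1, d@B1, e@B2} | OUT={a@B0, b@B1, d@B1, e@B3}
  B4: | IN={a@B0, b@B1, d@B1, e@B3} | OUT={a@B0, b@B1, d@B1, e@B3, f@B4}

Merge at B0 (entry node, so the boundary value {} is joined with the incoming edge(s)): IN[B0] = {} ⊔ OUT[B1] = {a@B0, b@B1, d@B1}
Applying B0's transfer function to that IN value gives OUT[B0] (row B0 above).

Answer: {a@B0, b@B0, d@B0}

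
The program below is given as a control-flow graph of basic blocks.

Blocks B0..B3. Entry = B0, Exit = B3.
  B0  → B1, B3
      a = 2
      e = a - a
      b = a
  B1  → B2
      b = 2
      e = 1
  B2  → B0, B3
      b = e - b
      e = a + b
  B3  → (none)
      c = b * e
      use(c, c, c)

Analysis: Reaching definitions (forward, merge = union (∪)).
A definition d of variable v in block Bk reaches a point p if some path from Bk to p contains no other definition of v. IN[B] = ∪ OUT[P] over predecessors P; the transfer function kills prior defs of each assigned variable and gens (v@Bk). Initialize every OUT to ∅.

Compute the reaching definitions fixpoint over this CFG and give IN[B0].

Per-block solution:
  B0: | IN={a@B0, b@B2, e@B2} | OUT={a@B0, b@B0, e@B0}
  B1: | IN={a@B0, b@B0, e@B0} | OUT={a@B0, b@B1, e@B1}
  B2: | IN={a@B0, b@B1, e@B1} | OUT={a@B0, b@B2, e@B2}
  B3: | IN={a@B0, b@B0, b@B2, e@B0, e@B2} | OUT={a@B0, b@B0, b@B2, c@B3, e@B0, e@B2}

Merge at B0 (entry node, so the boundary value {} is joined with the incoming edge(s)): IN[B0] = {} ⊔ OUT[B2] = {a@B0, b@B2, e@B2}

Answer: {a@B0, b@B2, e@B2}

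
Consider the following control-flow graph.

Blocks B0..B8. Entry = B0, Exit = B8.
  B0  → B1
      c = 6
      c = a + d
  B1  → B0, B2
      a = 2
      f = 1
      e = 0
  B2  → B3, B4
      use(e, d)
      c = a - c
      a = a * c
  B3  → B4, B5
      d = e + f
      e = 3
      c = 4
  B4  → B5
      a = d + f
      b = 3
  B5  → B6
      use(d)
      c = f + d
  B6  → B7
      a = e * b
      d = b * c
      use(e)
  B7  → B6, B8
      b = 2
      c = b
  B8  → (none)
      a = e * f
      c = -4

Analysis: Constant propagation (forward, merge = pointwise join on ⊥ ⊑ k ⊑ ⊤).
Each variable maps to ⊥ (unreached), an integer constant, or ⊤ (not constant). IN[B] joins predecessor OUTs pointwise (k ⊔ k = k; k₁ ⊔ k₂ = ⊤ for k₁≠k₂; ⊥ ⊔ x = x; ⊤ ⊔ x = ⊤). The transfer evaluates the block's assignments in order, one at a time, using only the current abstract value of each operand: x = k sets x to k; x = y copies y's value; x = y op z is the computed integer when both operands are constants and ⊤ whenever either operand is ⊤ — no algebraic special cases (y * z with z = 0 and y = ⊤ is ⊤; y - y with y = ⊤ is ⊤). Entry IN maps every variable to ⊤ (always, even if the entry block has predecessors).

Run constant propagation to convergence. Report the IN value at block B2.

Fixpoint table:
  B0: | IN=(all ⊤) | OUT=(all ⊤)
  B1: | IN=(all ⊤) | OUT={a:2, e:0, f:1; rest ⊤}
  B2: | IN={a:2, e:0, f:1; rest ⊤} | OUT={e:0, f:1; rest ⊤}
  B3: | IN={e:0, f:1; rest ⊤} | OUT={c:4, d:1, e:3, f:1; rest ⊤}
  B4: | IN={f:1; rest ⊤} | OUT={b:3, f:1; rest ⊤}
  B5: | IN={f:1; rest ⊤} | OUT={f:1; rest ⊤}
  B6: | IN={f:1; rest ⊤} | OUT={f:1; rest ⊤}
  B7: | IN={f:1; rest ⊤} | OUT={b:2, c:2, f:1; rest ⊤}
  B8: | IN={b:2, c:2, f:1; rest ⊤} | OUT={b:2, c:-4, f:1; rest ⊤}

Merge at B2: IN[B2] = OUT[B1] = {a: 2, b: ⊤, c: ⊤, d: ⊤, e: 0, f: 1}

Answer: {a: 2, b: ⊤, c: ⊤, d: ⊤, e: 0, f: 1}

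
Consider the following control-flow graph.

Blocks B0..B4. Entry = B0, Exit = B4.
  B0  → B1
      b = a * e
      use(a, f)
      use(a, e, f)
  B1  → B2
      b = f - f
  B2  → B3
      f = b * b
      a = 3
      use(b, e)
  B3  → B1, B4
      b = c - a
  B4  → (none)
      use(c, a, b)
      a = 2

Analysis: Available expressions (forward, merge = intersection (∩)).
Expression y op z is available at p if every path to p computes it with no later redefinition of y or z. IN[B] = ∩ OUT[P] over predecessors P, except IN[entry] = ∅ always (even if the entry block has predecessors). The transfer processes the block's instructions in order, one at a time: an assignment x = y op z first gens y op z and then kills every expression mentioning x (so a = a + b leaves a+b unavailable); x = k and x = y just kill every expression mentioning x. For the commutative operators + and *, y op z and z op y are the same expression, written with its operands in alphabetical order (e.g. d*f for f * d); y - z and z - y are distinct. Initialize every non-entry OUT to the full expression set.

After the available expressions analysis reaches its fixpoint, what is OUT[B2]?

Answer: {b*b}

Derivation:
Per-block solution:
  B0:  IN={}  OUT={a*e}
  B1:  IN={}  OUT={f-f}
  B2:  IN={f-f}  OUT={b*b}
  B3:  IN={b*b}  OUT={c-a}
  B4:  IN={c-a}  OUT={}

Merge at B2: IN[B2] = OUT[B1] = {f-f}
Applying B2's transfer function to that IN value gives OUT[B2] (row B2 above).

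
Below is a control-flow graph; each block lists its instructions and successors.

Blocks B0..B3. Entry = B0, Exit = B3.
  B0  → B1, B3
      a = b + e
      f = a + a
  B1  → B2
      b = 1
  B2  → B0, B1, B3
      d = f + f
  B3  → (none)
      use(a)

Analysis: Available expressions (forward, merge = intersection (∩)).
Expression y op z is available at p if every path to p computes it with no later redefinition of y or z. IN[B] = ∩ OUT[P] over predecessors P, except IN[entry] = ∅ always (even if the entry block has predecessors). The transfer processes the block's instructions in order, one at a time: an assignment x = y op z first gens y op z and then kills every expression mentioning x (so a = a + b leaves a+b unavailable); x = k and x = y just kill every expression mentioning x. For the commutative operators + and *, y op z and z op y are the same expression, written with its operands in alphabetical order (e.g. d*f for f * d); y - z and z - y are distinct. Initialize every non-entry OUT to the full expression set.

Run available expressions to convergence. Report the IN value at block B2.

Answer: {a+a}

Trace:
Per-block solution:
  B0:   IN={}   OUT={a+a, b+e}
  B1:   IN={a+a}   OUT={a+a}
  B2:   IN={a+a}   OUT={a+a, f+f}
  B3:   IN={a+a}   OUT={a+a}

Merge at B2: IN[B2] = OUT[B1] = {a+a}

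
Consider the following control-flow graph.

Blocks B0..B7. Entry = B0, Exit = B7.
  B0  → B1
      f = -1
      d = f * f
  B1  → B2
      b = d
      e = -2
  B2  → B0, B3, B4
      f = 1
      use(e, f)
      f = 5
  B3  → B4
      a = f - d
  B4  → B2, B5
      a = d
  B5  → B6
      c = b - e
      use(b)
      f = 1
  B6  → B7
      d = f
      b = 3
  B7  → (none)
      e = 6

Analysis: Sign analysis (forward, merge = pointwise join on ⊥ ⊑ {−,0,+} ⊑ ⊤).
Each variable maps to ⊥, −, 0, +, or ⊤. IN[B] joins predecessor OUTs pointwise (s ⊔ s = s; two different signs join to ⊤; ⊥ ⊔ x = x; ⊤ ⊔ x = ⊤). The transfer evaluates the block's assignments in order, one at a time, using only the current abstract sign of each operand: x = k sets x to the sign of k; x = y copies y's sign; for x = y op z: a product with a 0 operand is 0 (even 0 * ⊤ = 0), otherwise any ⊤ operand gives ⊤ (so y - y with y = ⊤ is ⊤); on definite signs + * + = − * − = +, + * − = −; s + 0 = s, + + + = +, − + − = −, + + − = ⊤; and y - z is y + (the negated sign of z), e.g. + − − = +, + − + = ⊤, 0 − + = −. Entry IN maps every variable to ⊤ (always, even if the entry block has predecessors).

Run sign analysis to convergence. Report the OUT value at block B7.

Answer: {a: +, b: +, c: +, d: +, e: +, f: +}

Derivation:
Fixpoint table:
  B0:  IN=(all ⊤)  OUT={d:+, f:-; rest ⊤}
  B1:  IN={d:+, f:-; rest ⊤}  OUT={b:+, d:+, e:-, f:-; rest ⊤}
  B2:  IN={b:+, d:+, e:-; rest ⊤}  OUT={b:+, d:+, e:-, f:+; rest ⊤}
  B3:  IN={b:+, d:+, e:-, f:+; rest ⊤}  OUT={b:+, d:+, e:-, f:+; rest ⊤}
  B4:  IN={b:+, d:+, e:-, f:+; rest ⊤}  OUT={a:+, b:+, d:+, e:-, f:+; rest ⊤}
  B5:  IN={a:+, b:+, d:+, e:-, f:+; rest ⊤}  OUT={a:+, b:+, c:+, d:+, e:-, f:+; rest ⊤}
  B6:  IN={a:+, b:+, c:+, d:+, e:-, f:+; rest ⊤}  OUT={a:+, b:+, c:+, d:+, e:-, f:+; rest ⊤}
  B7:  IN={a:+, b:+, c:+, d:+, e:-, f:+; rest ⊤}  OUT={a:+, b:+, c:+, d:+, e:+, f:+; rest ⊤}

Merge at B7: IN[B7] = OUT[B6] = {a: +, b: +, c: +, d: +, e: -, f: +}
Applying B7's transfer function to that IN value gives OUT[B7] (row B7 above).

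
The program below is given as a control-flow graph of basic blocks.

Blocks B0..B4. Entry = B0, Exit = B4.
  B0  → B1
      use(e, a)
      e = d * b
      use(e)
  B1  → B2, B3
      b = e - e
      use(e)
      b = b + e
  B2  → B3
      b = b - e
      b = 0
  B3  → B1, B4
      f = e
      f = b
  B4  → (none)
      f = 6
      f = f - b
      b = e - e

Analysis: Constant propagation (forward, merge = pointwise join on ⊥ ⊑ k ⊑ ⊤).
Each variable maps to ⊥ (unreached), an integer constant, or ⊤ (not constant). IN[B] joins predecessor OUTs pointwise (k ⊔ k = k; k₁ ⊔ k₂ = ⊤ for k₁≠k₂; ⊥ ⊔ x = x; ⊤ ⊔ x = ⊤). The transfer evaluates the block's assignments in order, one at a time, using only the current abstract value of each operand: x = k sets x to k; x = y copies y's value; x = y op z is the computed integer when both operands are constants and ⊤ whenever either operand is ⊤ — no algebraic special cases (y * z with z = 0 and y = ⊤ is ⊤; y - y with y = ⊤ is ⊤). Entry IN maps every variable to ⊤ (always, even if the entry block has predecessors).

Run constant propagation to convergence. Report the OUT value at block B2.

Answer: {a: ⊤, b: 0, c: ⊤, d: ⊤, e: ⊤, f: ⊤}

Working:
Converged values:
  B0:   IN=(all ⊤)   OUT=(all ⊤)
  B1:   IN=(all ⊤)   OUT=(all ⊤)
  B2:   IN=(all ⊤)   OUT={b:0; rest ⊤}
  B3:   IN=(all ⊤)   OUT=(all ⊤)
  B4:   IN=(all ⊤)   OUT=(all ⊤)

Merge at B2: IN[B2] = OUT[B1] = {a: ⊤, b: ⊤, c: ⊤, d: ⊤, e: ⊤, f: ⊤}
Applying B2's transfer function to that IN value gives OUT[B2] (row B2 above).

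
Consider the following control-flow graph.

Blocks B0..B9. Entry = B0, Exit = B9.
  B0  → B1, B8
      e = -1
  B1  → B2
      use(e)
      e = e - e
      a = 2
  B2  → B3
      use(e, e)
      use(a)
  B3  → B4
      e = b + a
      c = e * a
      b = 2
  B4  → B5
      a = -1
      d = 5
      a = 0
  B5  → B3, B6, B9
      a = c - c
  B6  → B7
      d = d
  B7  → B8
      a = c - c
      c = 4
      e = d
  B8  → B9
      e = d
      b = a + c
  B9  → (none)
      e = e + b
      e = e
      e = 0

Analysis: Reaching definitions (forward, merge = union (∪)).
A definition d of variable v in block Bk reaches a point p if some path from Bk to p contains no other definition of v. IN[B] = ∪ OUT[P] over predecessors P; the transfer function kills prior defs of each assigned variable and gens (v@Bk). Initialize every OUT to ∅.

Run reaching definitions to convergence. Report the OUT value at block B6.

Fixpoint table:
  B0: | IN={} | OUT={e@B0}
  B1: | IN={e@B0} | OUT={a@B1, e@B1}
  B2: | IN={a@B1, e@B1} | OUT={a@B1, e@B1}
  B3: | IN={a@B1, a@B5, b@B3, c@B3, d@B4, e@B1, e@B3} | OUT={a@B1, a@B5, b@B3, c@B3, d@B4, e@B3}
  B4: | IN={a@B1, a@B5, b@B3, c@B3, d@B4, e@B3} | OUT={a@B4, b@B3, c@B3, d@B4, e@B3}
  B5: | IN={a@B4, b@B3, c@B3, d@B4, e@B3} | OUT={a@B5, b@B3, c@B3, d@B4, e@B3}
  B6: | IN={a@B5, b@B3, c@B3, d@B4, e@B3} | OUT={a@B5, b@B3, c@B3, d@B6, e@B3}
  B7: | IN={a@B5, b@B3, c@B3, d@B6, e@B3} | OUT={a@B7, b@B3, c@B7, d@B6, e@B7}
  B8: | IN={a@B7, b@B3, c@B7, d@B6, e@B0, e@B7} | OUT={a@B7, b@B8, c@B7, d@B6, e@B8}
  B9: | IN={a@B5, a@B7, b@B3, b@B8, c@B3, c@B7, d@B4, d@B6, e@B3, e@B8} | OUT={a@B5, a@B7, b@B3, b@B8, c@B3, c@B7, d@B4, d@B6, e@B9}

Merge at B6: IN[B6] = OUT[B5] = {a@B5, b@B3, c@B3, d@B4, e@B3}
Applying B6's transfer function to that IN value gives OUT[B6] (row B6 above).

Answer: {a@B5, b@B3, c@B3, d@B6, e@B3}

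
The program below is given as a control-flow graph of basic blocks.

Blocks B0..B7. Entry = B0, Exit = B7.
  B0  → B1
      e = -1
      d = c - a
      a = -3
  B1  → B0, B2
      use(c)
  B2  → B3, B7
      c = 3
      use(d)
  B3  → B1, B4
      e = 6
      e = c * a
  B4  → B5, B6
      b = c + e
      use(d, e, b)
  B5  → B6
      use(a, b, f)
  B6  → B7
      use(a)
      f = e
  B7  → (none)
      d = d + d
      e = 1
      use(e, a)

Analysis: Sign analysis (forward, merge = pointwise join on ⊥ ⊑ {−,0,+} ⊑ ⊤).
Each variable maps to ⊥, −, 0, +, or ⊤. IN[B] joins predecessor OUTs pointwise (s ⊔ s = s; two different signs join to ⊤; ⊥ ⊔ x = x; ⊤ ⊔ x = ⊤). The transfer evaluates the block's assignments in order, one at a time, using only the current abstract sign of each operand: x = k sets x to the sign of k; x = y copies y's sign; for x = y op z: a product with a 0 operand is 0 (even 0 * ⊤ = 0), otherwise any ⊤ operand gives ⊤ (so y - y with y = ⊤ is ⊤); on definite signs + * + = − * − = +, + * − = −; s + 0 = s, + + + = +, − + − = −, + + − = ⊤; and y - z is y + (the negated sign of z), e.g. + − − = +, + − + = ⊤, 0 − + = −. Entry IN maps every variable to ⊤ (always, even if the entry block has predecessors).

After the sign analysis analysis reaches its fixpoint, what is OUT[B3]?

Answer: {a: -, b: ⊤, c: +, d: ⊤, e: -, f: ⊤}

Derivation:
Fixpoint table:
  B0: | IN=(all ⊤) | OUT={a:-, e:-; rest ⊤}
  B1: | IN={a:-, e:-; rest ⊤} | OUT={a:-, e:-; rest ⊤}
  B2: | IN={a:-, e:-; rest ⊤} | OUT={a:-, c:+, e:-; rest ⊤}
  B3: | IN={a:-, c:+, e:-; rest ⊤} | OUT={a:-, c:+, e:-; rest ⊤}
  B4: | IN={a:-, c:+, e:-; rest ⊤} | OUT={a:-, c:+, e:-; rest ⊤}
  B5: | IN={a:-, c:+, e:-; rest ⊤} | OUT={a:-, c:+, e:-; rest ⊤}
  B6: | IN={a:-, c:+, e:-; rest ⊤} | OUT={a:-, c:+, e:-, f:-; rest ⊤}
  B7: | IN={a:-, c:+, e:-; rest ⊤} | OUT={a:-, c:+, e:+; rest ⊤}

Merge at B3: IN[B3] = OUT[B2] = {a: -, b: ⊤, c: +, d: ⊤, e: -, f: ⊤}
Applying B3's transfer function to that IN value gives OUT[B3] (row B3 above).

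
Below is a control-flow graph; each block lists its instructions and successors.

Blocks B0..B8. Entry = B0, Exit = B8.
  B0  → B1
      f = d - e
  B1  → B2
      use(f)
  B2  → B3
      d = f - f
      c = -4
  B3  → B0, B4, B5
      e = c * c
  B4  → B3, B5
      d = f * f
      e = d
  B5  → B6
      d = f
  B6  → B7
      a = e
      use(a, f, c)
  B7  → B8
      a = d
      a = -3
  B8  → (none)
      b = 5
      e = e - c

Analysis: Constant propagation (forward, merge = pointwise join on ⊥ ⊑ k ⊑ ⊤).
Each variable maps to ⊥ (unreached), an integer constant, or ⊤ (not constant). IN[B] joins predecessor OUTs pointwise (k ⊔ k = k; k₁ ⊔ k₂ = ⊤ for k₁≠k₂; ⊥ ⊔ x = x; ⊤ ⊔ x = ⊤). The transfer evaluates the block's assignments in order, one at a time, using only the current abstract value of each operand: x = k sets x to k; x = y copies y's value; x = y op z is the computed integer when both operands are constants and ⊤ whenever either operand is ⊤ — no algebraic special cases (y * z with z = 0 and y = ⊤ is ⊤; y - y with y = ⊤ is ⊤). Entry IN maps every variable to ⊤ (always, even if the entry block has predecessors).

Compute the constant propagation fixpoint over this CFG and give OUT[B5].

Converged values:
  B0: | IN=(all ⊤) | OUT=(all ⊤)
  B1: | IN=(all ⊤) | OUT=(all ⊤)
  B2: | IN=(all ⊤) | OUT={c:-4; rest ⊤}
  B3: | IN={c:-4; rest ⊤} | OUT={c:-4, e:16; rest ⊤}
  B4: | IN={c:-4, e:16; rest ⊤} | OUT={c:-4; rest ⊤}
  B5: | IN={c:-4; rest ⊤} | OUT={c:-4; rest ⊤}
  B6: | IN={c:-4; rest ⊤} | OUT={c:-4; rest ⊤}
  B7: | IN={c:-4; rest ⊤} | OUT={a:-3, c:-4; rest ⊤}
  B8: | IN={a:-3, c:-4; rest ⊤} | OUT={a:-3, b:5, c:-4; rest ⊤}

Merge at B5: IN[B5] = OUT[B3] ⊔ OUT[B4] = {a: ⊤, b: ⊤, c: -4, d: ⊤, e: ⊤, f: ⊤}
Applying B5's transfer function to that IN value gives OUT[B5] (row B5 above).

Answer: {a: ⊤, b: ⊤, c: -4, d: ⊤, e: ⊤, f: ⊤}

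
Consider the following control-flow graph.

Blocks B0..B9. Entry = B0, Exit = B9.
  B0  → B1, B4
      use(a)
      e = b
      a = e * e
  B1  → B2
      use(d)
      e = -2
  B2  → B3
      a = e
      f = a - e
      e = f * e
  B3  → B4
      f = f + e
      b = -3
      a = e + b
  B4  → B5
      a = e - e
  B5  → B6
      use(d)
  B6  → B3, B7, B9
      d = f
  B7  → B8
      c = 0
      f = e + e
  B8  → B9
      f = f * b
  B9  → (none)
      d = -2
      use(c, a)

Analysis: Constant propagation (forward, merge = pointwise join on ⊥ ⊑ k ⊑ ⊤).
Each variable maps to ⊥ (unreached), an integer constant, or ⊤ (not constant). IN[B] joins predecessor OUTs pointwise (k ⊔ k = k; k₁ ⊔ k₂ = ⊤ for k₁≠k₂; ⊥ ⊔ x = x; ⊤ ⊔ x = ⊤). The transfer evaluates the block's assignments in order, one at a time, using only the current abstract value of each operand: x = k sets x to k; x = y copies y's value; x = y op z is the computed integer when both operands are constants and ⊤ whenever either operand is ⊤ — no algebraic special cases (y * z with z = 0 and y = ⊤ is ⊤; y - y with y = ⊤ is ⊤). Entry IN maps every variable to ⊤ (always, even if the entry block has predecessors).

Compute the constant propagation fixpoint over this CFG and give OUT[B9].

Converged values:
  B0:  IN=(all ⊤)  OUT=(all ⊤)
  B1:  IN=(all ⊤)  OUT={e:-2; rest ⊤}
  B2:  IN={e:-2; rest ⊤}  OUT={a:-2, e:0, f:0; rest ⊤}
  B3:  IN=(all ⊤)  OUT={b:-3; rest ⊤}
  B4:  IN=(all ⊤)  OUT=(all ⊤)
  B5:  IN=(all ⊤)  OUT=(all ⊤)
  B6:  IN=(all ⊤)  OUT=(all ⊤)
  B7:  IN=(all ⊤)  OUT={c:0; rest ⊤}
  B8:  IN={c:0; rest ⊤}  OUT={c:0; rest ⊤}
  B9:  IN=(all ⊤)  OUT={d:-2; rest ⊤}

Merge at B9: IN[B9] = OUT[B6] ⊔ OUT[B8] = {a: ⊤, b: ⊤, c: ⊤, d: ⊤, e: ⊤, f: ⊤}
Applying B9's transfer function to that IN value gives OUT[B9] (row B9 above).

Answer: {a: ⊤, b: ⊤, c: ⊤, d: -2, e: ⊤, f: ⊤}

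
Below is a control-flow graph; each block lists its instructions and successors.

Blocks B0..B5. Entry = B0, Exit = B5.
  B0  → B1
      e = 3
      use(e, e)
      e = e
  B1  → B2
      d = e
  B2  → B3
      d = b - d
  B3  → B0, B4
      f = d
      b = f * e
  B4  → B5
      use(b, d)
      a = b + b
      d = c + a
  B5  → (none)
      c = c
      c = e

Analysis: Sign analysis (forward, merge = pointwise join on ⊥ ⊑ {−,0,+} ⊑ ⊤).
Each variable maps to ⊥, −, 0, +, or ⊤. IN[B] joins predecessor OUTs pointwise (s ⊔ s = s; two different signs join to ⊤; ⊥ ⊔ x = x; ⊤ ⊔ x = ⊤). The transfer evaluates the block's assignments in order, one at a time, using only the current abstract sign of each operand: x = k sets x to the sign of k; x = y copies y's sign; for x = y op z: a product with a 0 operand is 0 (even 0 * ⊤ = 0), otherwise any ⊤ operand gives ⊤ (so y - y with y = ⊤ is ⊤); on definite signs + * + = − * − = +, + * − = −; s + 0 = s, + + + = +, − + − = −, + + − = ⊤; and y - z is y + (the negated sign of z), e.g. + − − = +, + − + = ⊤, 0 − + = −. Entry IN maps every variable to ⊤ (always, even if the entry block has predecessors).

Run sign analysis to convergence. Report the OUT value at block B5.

Answer: {a: ⊤, b: ⊤, c: +, d: ⊤, e: +, f: ⊤}

Working:
Converged values:
  B0:   IN=(all ⊤)   OUT={e:+; rest ⊤}
  B1:   IN={e:+; rest ⊤}   OUT={d:+, e:+; rest ⊤}
  B2:   IN={d:+, e:+; rest ⊤}   OUT={e:+; rest ⊤}
  B3:   IN={e:+; rest ⊤}   OUT={e:+; rest ⊤}
  B4:   IN={e:+; rest ⊤}   OUT={e:+; rest ⊤}
  B5:   IN={e:+; rest ⊤}   OUT={c:+, e:+; rest ⊤}

Merge at B5: IN[B5] = OUT[B4] = {a: ⊤, b: ⊤, c: ⊤, d: ⊤, e: +, f: ⊤}
Applying B5's transfer function to that IN value gives OUT[B5] (row B5 above).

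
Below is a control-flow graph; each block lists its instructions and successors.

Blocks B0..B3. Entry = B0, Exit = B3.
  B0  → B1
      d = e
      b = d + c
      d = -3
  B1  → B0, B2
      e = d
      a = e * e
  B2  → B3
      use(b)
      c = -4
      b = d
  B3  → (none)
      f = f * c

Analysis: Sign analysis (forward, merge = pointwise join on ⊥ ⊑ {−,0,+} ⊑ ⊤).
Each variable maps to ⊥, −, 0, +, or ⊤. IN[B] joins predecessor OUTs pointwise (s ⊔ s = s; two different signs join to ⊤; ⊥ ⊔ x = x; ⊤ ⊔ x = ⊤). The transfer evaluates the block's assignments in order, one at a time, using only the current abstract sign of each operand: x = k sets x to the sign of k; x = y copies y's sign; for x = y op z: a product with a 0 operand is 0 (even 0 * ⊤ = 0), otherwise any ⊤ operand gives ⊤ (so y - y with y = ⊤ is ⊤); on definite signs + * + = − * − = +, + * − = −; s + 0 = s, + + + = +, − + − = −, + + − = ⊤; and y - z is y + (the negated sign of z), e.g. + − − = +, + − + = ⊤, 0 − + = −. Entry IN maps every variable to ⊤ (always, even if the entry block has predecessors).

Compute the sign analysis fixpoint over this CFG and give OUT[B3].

Fixpoint table:
  B0: | IN=(all ⊤) | OUT={d:-; rest ⊤}
  B1: | IN={d:-; rest ⊤} | OUT={a:+, d:-, e:-; rest ⊤}
  B2: | IN={a:+, d:-, e:-; rest ⊤} | OUT={a:+, b:-, c:-, d:-, e:-; rest ⊤}
  B3: | IN={a:+, b:-, c:-, d:-, e:-; rest ⊤} | OUT={a:+, b:-, c:-, d:-, e:-; rest ⊤}

Merge at B3: IN[B3] = OUT[B2] = {a: +, b: -, c: -, d: -, e: -, f: ⊤}
Applying B3's transfer function to that IN value gives OUT[B3] (row B3 above).

Answer: {a: +, b: -, c: -, d: -, e: -, f: ⊤}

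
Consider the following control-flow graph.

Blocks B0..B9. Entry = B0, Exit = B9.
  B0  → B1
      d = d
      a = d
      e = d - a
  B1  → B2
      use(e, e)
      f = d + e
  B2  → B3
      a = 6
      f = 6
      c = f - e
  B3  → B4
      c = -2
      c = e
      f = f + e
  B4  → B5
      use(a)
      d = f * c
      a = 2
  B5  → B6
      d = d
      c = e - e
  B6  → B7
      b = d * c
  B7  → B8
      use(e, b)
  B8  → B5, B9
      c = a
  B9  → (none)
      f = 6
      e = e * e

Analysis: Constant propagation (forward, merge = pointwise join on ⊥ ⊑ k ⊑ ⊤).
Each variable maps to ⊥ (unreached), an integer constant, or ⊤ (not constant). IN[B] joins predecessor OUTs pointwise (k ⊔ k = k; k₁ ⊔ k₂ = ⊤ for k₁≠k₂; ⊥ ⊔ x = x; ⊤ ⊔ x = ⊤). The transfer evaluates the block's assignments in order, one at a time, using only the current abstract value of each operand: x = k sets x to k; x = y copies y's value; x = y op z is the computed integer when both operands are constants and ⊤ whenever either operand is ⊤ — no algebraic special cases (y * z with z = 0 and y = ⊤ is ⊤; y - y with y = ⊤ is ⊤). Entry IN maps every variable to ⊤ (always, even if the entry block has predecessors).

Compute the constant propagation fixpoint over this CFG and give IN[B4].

Converged values:
  B0: | IN=(all ⊤) | OUT=(all ⊤)
  B1: | IN=(all ⊤) | OUT=(all ⊤)
  B2: | IN=(all ⊤) | OUT={a:6, f:6; rest ⊤}
  B3: | IN={a:6, f:6; rest ⊤} | OUT={a:6; rest ⊤}
  B4: | IN={a:6; rest ⊤} | OUT={a:2; rest ⊤}
  B5: | IN={a:2; rest ⊤} | OUT={a:2; rest ⊤}
  B6: | IN={a:2; rest ⊤} | OUT={a:2; rest ⊤}
  B7: | IN={a:2; rest ⊤} | OUT={a:2; rest ⊤}
  B8: | IN={a:2; rest ⊤} | OUT={a:2, c:2; rest ⊤}
  B9: | IN={a:2, c:2; rest ⊤} | OUT={a:2, c:2, f:6; rest ⊤}

Merge at B4: IN[B4] = OUT[B3] = {a: 6, b: ⊤, c: ⊤, d: ⊤, e: ⊤, f: ⊤}

Answer: {a: 6, b: ⊤, c: ⊤, d: ⊤, e: ⊤, f: ⊤}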